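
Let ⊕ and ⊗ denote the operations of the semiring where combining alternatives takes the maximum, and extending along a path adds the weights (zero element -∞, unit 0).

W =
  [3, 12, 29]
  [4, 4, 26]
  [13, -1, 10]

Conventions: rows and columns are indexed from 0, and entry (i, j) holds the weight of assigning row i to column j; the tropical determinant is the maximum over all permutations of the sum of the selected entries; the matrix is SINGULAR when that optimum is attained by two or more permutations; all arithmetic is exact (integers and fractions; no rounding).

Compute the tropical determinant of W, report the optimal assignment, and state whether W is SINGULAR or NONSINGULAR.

σ = (0, 1, 2): 3 + 4 + 10 = 17
σ = (0, 2, 1): 3 + 26 + (-1) = 28
σ = (1, 0, 2): 12 + 4 + 10 = 26
σ = (1, 2, 0): 12 + 26 + 13 = 51
σ = (2, 0, 1): 29 + 4 + (-1) = 32
σ = (2, 1, 0): 29 + 4 + 13 = 46
Optimal value attained by: σ = (1, 2, 0).
Answer: det⊕(W) = 51; verdict: NONSINGULAR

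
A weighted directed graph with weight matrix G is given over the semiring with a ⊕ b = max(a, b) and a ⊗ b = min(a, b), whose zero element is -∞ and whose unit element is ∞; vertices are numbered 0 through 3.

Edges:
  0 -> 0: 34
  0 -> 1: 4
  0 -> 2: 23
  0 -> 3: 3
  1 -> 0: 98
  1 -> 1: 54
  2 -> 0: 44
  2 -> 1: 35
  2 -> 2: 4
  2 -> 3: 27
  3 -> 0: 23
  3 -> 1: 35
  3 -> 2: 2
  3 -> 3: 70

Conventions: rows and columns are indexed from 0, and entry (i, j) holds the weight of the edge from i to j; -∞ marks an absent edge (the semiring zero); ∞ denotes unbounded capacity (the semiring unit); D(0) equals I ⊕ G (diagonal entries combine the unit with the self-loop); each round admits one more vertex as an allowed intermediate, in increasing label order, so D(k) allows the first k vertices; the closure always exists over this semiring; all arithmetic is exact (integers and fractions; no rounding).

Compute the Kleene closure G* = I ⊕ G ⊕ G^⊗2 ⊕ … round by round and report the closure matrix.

D(0):
  [∞, 4, 23, 3]
  [98, ∞, -∞, -∞]
  [44, 35, ∞, 27]
  [23, 35, 2, ∞]
D(1):
  [∞, 4, 23, 3]
  [98, ∞, 23, 3]
  [44, 35, ∞, 27]
  [23, 35, 23, ∞]
D(2):
  [∞, 4, 23, 3]
  [98, ∞, 23, 3]
  [44, 35, ∞, 27]
  [35, 35, 23, ∞]
D(3):
  [∞, 23, 23, 23]
  [98, ∞, 23, 23]
  [44, 35, ∞, 27]
  [35, 35, 23, ∞]
D(4):
  [∞, 23, 23, 23]
  [98, ∞, 23, 23]
  [44, 35, ∞, 27]
  [35, 35, 23, ∞]
Answer: G* = [[∞, 23, 23, 23], [98, ∞, 23, 23], [44, 35, ∞, 27], [35, 35, 23, ∞]]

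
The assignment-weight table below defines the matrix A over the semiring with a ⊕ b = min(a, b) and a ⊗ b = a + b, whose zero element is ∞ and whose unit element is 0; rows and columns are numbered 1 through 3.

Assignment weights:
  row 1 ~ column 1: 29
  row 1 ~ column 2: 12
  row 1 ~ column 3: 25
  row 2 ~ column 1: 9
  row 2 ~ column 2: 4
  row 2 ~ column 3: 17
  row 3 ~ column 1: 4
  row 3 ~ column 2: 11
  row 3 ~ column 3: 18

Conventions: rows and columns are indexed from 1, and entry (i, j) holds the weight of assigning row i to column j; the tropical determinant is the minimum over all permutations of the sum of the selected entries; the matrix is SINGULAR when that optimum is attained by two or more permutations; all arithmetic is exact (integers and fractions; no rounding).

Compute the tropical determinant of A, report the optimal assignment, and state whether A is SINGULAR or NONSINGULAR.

σ = (1, 2, 3): 29 + 4 + 18 = 51
σ = (1, 3, 2): 29 + 17 + 11 = 57
σ = (2, 1, 3): 12 + 9 + 18 = 39
σ = (2, 3, 1): 12 + 17 + 4 = 33
σ = (3, 1, 2): 25 + 9 + 11 = 45
σ = (3, 2, 1): 25 + 4 + 4 = 33
Optimal value attained by: σ = (2, 3, 1).
Answer: det⊕(A) = 33; verdict: SINGULAR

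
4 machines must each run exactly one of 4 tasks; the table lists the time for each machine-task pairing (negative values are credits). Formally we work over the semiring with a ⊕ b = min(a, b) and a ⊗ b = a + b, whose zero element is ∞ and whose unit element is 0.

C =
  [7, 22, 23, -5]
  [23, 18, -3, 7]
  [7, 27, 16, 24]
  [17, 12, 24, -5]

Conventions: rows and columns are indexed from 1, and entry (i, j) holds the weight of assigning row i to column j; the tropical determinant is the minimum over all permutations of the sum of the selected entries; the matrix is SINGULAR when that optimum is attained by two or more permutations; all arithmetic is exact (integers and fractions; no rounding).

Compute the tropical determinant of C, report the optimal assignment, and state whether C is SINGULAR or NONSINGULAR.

σ = (1, 2, 3, 4): 7 + 18 + 16 + (-5) = 36
σ = (1, 2, 4, 3): 7 + 18 + 24 + 24 = 73
σ = (1, 3, 2, 4): 7 + (-3) + 27 + (-5) = 26
σ = (1, 3, 4, 2): 7 + (-3) + 24 + 12 = 40
σ = (1, 4, 2, 3): 7 + 7 + 27 + 24 = 65
σ = (1, 4, 3, 2): 7 + 7 + 16 + 12 = 42
σ = (2, 1, 3, 4): 22 + 23 + 16 + (-5) = 56
σ = (2, 1, 4, 3): 22 + 23 + 24 + 24 = 93
σ = (2, 3, 1, 4): 22 + (-3) + 7 + (-5) = 21
σ = (2, 3, 4, 1): 22 + (-3) + 24 + 17 = 60
σ = (2, 4, 1, 3): 22 + 7 + 7 + 24 = 60
σ = (2, 4, 3, 1): 22 + 7 + 16 + 17 = 62
σ = (3, 1, 2, 4): 23 + 23 + 27 + (-5) = 68
σ = (3, 1, 4, 2): 23 + 23 + 24 + 12 = 82
σ = (3, 2, 1, 4): 23 + 18 + 7 + (-5) = 43
σ = (3, 2, 4, 1): 23 + 18 + 24 + 17 = 82
σ = (3, 4, 1, 2): 23 + 7 + 7 + 12 = 49
σ = (3, 4, 2, 1): 23 + 7 + 27 + 17 = 74
σ = (4, 1, 2, 3): (-5) + 23 + 27 + 24 = 69
σ = (4, 1, 3, 2): (-5) + 23 + 16 + 12 = 46
σ = (4, 2, 1, 3): (-5) + 18 + 7 + 24 = 44
σ = (4, 2, 3, 1): (-5) + 18 + 16 + 17 = 46
σ = (4, 3, 1, 2): (-5) + (-3) + 7 + 12 = 11
σ = (4, 3, 2, 1): (-5) + (-3) + 27 + 17 = 36
Optimal value attained by: σ = (4, 3, 1, 2).
Answer: det⊕(C) = 11; verdict: NONSINGULAR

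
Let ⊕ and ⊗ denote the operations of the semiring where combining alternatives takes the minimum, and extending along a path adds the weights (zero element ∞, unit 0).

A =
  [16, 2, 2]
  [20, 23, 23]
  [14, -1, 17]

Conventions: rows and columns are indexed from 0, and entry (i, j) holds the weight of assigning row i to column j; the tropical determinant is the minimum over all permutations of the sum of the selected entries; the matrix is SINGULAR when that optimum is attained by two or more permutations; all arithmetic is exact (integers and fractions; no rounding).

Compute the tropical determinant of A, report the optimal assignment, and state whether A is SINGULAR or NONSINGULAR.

σ = (0, 1, 2): 16 + 23 + 17 = 56
σ = (0, 2, 1): 16 + 23 + (-1) = 38
σ = (1, 0, 2): 2 + 20 + 17 = 39
σ = (1, 2, 0): 2 + 23 + 14 = 39
σ = (2, 0, 1): 2 + 20 + (-1) = 21
σ = (2, 1, 0): 2 + 23 + 14 = 39
Optimal value attained by: σ = (2, 0, 1).
Answer: det⊕(A) = 21; verdict: NONSINGULAR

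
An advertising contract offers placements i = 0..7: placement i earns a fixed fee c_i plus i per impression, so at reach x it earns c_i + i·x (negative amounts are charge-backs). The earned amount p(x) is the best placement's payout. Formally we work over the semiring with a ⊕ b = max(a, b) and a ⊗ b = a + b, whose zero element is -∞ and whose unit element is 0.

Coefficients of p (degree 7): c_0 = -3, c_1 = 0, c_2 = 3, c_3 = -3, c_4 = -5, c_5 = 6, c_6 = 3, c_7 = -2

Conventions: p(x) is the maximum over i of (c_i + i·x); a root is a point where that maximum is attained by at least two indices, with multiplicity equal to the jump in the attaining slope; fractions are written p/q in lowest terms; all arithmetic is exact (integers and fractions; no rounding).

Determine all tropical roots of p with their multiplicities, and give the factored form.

hull edge (i=0, c=-3) to (i=2, c=3): slope 3, span 2
hull edge (i=2, c=3) to (i=5, c=6): slope 1, span 3
hull edge (i=5, c=6) to (i=6, c=3): slope -3, span 1
hull edge (i=6, c=3) to (i=7, c=-2): slope -5, span 1
Factored form: p(x) = -2 ⊗ (x ⊕ (-3)) ⊗ (x ⊕ (-3)) ⊗ (x ⊕ (-1)) ⊗ (x ⊕ (-1)) ⊗ (x ⊕ (-1)) ⊗ (x ⊕ 3) ⊗ (x ⊕ 5)
Answer: roots = -3 (mult 2), -1 (mult 3), 3 (mult 1), 5 (mult 1)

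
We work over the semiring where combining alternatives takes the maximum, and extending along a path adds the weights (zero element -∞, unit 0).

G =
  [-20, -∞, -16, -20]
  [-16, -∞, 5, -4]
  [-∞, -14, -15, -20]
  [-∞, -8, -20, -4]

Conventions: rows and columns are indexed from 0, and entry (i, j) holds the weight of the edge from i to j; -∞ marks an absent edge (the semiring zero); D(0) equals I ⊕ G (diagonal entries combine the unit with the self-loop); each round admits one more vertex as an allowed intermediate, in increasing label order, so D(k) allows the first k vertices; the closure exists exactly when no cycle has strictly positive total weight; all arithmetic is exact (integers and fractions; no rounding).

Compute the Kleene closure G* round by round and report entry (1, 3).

D(0):
  [0, -∞, -16, -20]
  [-16, 0, 5, -4]
  [-∞, -14, 0, -20]
  [-∞, -8, -20, 0]
D(1):
  [0, -∞, -16, -20]
  [-16, 0, 5, -4]
  [-∞, -14, 0, -20]
  [-∞, -8, -20, 0]
D(2):
  [0, -∞, -16, -20]
  [-16, 0, 5, -4]
  [-30, -14, 0, -18]
  [-24, -8, -3, 0]
D(3):
  [0, -30, -16, -20]
  [-16, 0, 5, -4]
  [-30, -14, 0, -18]
  [-24, -8, -3, 0]
D(4):
  [0, -28, -16, -20]
  [-16, 0, 5, -4]
  [-30, -14, 0, -18]
  [-24, -8, -3, 0]
Answer: G*[1][3] = -4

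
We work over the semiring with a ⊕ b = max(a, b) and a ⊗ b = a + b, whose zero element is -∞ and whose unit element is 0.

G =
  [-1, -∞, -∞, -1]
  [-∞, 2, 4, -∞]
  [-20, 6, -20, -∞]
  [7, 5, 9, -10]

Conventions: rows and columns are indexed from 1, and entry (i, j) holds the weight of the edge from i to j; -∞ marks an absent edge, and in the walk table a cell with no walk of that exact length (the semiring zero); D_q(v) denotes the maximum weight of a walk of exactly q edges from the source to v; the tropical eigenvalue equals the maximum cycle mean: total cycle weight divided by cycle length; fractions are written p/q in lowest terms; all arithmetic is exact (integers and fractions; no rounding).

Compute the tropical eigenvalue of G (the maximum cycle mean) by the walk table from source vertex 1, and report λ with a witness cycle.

q=0: [0, -∞, -∞, -∞]
q=1: [-1, -∞, -∞, -1]
q=2: [6, 4, 8, -2]
q=3: [5, 14, 8, 5]
q=4: [12, 16, 18, 4]
Optimal cycle mean attained by: cycle 2->3->2, total 4 + 6, length 2.
Answer: λ = 5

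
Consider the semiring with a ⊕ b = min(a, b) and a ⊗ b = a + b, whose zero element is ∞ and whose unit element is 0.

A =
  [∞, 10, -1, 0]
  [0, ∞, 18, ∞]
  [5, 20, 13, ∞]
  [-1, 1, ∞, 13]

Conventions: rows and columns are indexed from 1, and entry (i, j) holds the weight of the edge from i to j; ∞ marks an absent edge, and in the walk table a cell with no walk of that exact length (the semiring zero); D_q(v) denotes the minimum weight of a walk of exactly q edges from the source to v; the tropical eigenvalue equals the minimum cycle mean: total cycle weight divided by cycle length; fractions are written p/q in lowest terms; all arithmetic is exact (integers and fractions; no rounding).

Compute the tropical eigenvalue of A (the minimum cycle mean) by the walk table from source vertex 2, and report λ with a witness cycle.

q=0: [∞, 0, ∞, ∞]
q=1: [0, ∞, 18, ∞]
q=2: [23, 10, -1, 0]
q=3: [-1, 1, 12, 13]
q=4: [1, 9, -2, -1]
Optimal cycle mean attained by: cycle 1->4->1, total 0 + (-1), length 2.
Answer: λ = -1/2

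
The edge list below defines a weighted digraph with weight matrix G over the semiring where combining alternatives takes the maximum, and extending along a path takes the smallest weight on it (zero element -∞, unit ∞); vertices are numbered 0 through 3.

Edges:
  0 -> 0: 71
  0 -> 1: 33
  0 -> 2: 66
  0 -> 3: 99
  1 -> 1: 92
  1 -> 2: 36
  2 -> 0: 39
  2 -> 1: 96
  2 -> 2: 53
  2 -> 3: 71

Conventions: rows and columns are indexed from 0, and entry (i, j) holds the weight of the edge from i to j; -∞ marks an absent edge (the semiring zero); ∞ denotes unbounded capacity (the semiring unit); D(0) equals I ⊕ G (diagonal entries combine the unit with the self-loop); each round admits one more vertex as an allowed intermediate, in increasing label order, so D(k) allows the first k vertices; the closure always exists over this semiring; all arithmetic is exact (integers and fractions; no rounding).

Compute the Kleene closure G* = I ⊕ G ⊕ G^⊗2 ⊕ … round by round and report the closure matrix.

D(0):
  [∞, 33, 66, 99]
  [-∞, ∞, 36, -∞]
  [39, 96, ∞, 71]
  [-∞, -∞, -∞, ∞]
D(1):
  [∞, 33, 66, 99]
  [-∞, ∞, 36, -∞]
  [39, 96, ∞, 71]
  [-∞, -∞, -∞, ∞]
D(2):
  [∞, 33, 66, 99]
  [-∞, ∞, 36, -∞]
  [39, 96, ∞, 71]
  [-∞, -∞, -∞, ∞]
D(3):
  [∞, 66, 66, 99]
  [36, ∞, 36, 36]
  [39, 96, ∞, 71]
  [-∞, -∞, -∞, ∞]
D(4):
  [∞, 66, 66, 99]
  [36, ∞, 36, 36]
  [39, 96, ∞, 71]
  [-∞, -∞, -∞, ∞]
Answer: G* = [[∞, 66, 66, 99], [36, ∞, 36, 36], [39, 96, ∞, 71], [-∞, -∞, -∞, ∞]]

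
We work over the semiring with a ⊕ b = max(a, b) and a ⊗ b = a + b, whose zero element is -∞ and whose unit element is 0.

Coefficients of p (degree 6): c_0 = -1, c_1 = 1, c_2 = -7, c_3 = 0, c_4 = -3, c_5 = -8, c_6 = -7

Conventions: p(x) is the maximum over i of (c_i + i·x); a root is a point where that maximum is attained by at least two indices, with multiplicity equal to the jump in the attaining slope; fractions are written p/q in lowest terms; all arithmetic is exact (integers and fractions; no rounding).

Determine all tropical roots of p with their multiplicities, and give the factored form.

hull edge (i=0, c=-1) to (i=1, c=1): slope 2, span 1
hull edge (i=1, c=1) to (i=3, c=0): slope -1/2, span 2
hull edge (i=3, c=0) to (i=6, c=-7): slope -7/3, span 3
Factored form: p(x) = -7 ⊗ (x ⊕ (-2)) ⊗ (x ⊕ 1/2) ⊗ (x ⊕ 1/2) ⊗ (x ⊕ 7/3) ⊗ (x ⊕ 7/3) ⊗ (x ⊕ 7/3)
Answer: roots = -2 (mult 1), 1/2 (mult 2), 7/3 (mult 3)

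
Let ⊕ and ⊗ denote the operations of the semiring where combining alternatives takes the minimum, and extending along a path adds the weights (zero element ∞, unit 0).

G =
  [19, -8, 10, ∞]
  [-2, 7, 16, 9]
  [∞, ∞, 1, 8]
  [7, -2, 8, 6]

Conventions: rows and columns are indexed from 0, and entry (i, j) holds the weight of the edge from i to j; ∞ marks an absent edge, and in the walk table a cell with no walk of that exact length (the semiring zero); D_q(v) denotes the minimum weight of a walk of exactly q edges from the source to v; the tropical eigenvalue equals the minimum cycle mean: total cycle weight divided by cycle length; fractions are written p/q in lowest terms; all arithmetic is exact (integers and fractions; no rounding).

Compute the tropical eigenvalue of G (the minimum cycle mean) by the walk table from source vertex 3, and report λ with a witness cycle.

q=0: [∞, ∞, ∞, 0]
q=1: [7, -2, 8, 6]
q=2: [-4, -1, 9, 7]
q=3: [-3, -12, 6, 8]
q=4: [-14, -11, 4, -3]
Optimal cycle mean attained by: cycle 0->1->0, total (-8) + (-2), length 2.
Answer: λ = -5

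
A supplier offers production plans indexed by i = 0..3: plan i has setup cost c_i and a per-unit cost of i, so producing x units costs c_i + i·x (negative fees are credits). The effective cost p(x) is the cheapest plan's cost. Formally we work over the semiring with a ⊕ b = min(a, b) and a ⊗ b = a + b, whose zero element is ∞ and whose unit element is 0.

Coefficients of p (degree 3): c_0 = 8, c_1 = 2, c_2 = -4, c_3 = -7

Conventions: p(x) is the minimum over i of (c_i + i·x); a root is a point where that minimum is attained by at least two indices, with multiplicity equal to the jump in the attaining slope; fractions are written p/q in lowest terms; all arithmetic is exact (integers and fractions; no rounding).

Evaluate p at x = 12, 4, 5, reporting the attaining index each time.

p(12) = min(8+0·12=8, 2+1·12=14, -4+2·12=20, -7+3·12=29) = 8 (attained by i=0)
p(4) = min(8+0·4=8, 2+1·4=6, -4+2·4=4, -7+3·4=5) = 4 (attained by i=2)
p(5) = min(8+0·5=8, 2+1·5=7, -4+2·5=6, -7+3·5=8) = 6 (attained by i=2)
Answer: p(12) = 8; p(4) = 4; p(5) = 6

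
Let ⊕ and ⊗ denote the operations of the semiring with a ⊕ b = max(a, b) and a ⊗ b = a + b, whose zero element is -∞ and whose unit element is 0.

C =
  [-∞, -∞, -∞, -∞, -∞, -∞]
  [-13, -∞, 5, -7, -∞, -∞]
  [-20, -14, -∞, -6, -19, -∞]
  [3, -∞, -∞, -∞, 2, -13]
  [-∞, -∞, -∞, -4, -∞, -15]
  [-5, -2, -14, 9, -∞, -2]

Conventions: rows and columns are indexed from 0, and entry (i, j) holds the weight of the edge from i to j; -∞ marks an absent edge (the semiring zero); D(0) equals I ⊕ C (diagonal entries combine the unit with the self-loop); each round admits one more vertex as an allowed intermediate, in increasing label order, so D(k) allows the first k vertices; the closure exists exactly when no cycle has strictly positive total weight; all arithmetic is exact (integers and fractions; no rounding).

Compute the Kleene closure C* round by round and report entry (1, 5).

D(0):
  [0, -∞, -∞, -∞, -∞, -∞]
  [-13, 0, 5, -7, -∞, -∞]
  [-20, -14, 0, -6, -19, -∞]
  [3, -∞, -∞, 0, 2, -13]
  [-∞, -∞, -∞, -4, 0, -15]
  [-5, -2, -14, 9, -∞, 0]
D(1):
  [0, -∞, -∞, -∞, -∞, -∞]
  [-13, 0, 5, -7, -∞, -∞]
  [-20, -14, 0, -6, -19, -∞]
  [3, -∞, -∞, 0, 2, -13]
  [-∞, -∞, -∞, -4, 0, -15]
  [-5, -2, -14, 9, -∞, 0]
D(2):
  [0, -∞, -∞, -∞, -∞, -∞]
  [-13, 0, 5, -7, -∞, -∞]
  [-20, -14, 0, -6, -19, -∞]
  [3, -∞, -∞, 0, 2, -13]
  [-∞, -∞, -∞, -4, 0, -15]
  [-5, -2, 3, 9, -∞, 0]
D(3):
  [0, -∞, -∞, -∞, -∞, -∞]
  [-13, 0, 5, -1, -14, -∞]
  [-20, -14, 0, -6, -19, -∞]
  [3, -∞, -∞, 0, 2, -13]
  [-∞, -∞, -∞, -4, 0, -15]
  [-5, -2, 3, 9, -16, 0]
D(4):
  [0, -∞, -∞, -∞, -∞, -∞]
  [2, 0, 5, -1, 1, -14]
  [-3, -14, 0, -6, -4, -19]
  [3, -∞, -∞, 0, 2, -13]
  [-1, -∞, -∞, -4, 0, -15]
  [12, -2, 3, 9, 11, 0]
D(5):
  [0, -∞, -∞, -∞, -∞, -∞]
  [2, 0, 5, -1, 1, -14]
  [-3, -14, 0, -6, -4, -19]
  [3, -∞, -∞, 0, 2, -13]
  [-1, -∞, -∞, -4, 0, -15]
  [12, -2, 3, 9, 11, 0]
D(6):
  [0, -∞, -∞, -∞, -∞, -∞]
  [2, 0, 5, -1, 1, -14]
  [-3, -14, 0, -6, -4, -19]
  [3, -15, -10, 0, 2, -13]
  [-1, -17, -12, -4, 0, -15]
  [12, -2, 3, 9, 11, 0]
Answer: C*[1][5] = -14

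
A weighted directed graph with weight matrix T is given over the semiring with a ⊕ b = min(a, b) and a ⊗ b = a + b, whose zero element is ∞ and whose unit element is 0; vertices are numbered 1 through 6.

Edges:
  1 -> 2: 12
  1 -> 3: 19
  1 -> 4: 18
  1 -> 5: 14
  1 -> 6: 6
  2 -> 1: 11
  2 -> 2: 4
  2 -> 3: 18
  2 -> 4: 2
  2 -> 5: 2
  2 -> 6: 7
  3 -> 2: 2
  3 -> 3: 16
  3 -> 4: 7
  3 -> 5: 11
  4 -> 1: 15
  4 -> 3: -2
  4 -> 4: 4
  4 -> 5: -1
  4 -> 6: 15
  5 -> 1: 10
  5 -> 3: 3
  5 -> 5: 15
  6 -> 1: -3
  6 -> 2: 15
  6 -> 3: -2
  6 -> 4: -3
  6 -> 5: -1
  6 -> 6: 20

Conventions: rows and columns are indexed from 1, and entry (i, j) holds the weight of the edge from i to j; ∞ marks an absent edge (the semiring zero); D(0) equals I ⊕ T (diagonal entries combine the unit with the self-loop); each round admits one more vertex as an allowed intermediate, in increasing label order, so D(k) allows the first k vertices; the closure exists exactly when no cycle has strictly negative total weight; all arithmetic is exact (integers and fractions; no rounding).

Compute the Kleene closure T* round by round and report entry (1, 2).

D(0):
  [0, 12, 19, 18, 14, 6]
  [11, 0, 18, 2, 2, 7]
  [∞, 2, 0, 7, 11, ∞]
  [15, ∞, -2, 0, -1, 15]
  [10, ∞, 3, ∞, 0, ∞]
  [-3, 15, -2, -3, -1, 0]
D(1):
  [0, 12, 19, 18, 14, 6]
  [11, 0, 18, 2, 2, 7]
  [∞, 2, 0, 7, 11, ∞]
  [15, 27, -2, 0, -1, 15]
  [10, 22, 3, 28, 0, 16]
  [-3, 9, -2, -3, -1, 0]
D(2):
  [0, 12, 19, 14, 14, 6]
  [11, 0, 18, 2, 2, 7]
  [13, 2, 0, 4, 4, 9]
  [15, 27, -2, 0, -1, 15]
  [10, 22, 3, 24, 0, 16]
  [-3, 9, -2, -3, -1, 0]
D(3):
  [0, 12, 19, 14, 14, 6]
  [11, 0, 18, 2, 2, 7]
  [13, 2, 0, 4, 4, 9]
  [11, 0, -2, 0, -1, 7]
  [10, 5, 3, 7, 0, 12]
  [-3, 0, -2, -3, -1, 0]
D(4):
  [0, 12, 12, 14, 13, 6]
  [11, 0, 0, 2, 1, 7]
  [13, 2, 0, 4, 3, 9]
  [11, 0, -2, 0, -1, 7]
  [10, 5, 3, 7, 0, 12]
  [-3, -3, -5, -3, -4, 0]
D(5):
  [0, 12, 12, 14, 13, 6]
  [11, 0, 0, 2, 1, 7]
  [13, 2, 0, 4, 3, 9]
  [9, 0, -2, 0, -1, 7]
  [10, 5, 3, 7, 0, 12]
  [-3, -3, -5, -3, -4, 0]
D(6):
  [0, 3, 1, 3, 2, 6]
  [4, 0, 0, 2, 1, 7]
  [6, 2, 0, 4, 3, 9]
  [4, 0, -2, 0, -1, 7]
  [9, 5, 3, 7, 0, 12]
  [-3, -3, -5, -3, -4, 0]
Answer: T*[1][2] = 3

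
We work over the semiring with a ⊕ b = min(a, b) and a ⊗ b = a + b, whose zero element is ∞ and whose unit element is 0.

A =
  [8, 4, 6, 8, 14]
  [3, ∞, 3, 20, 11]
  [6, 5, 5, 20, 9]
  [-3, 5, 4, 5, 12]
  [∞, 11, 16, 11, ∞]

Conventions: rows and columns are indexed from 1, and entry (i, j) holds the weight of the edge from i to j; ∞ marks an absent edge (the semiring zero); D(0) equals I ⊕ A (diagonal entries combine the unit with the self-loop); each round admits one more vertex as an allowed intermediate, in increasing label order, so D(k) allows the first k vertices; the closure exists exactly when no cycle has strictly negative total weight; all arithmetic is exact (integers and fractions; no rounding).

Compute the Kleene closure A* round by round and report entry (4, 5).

D(0):
  [0, 4, 6, 8, 14]
  [3, 0, 3, 20, 11]
  [6, 5, 0, 20, 9]
  [-3, 5, 4, 0, 12]
  [∞, 11, 16, 11, 0]
D(1):
  [0, 4, 6, 8, 14]
  [3, 0, 3, 11, 11]
  [6, 5, 0, 14, 9]
  [-3, 1, 3, 0, 11]
  [∞, 11, 16, 11, 0]
D(2):
  [0, 4, 6, 8, 14]
  [3, 0, 3, 11, 11]
  [6, 5, 0, 14, 9]
  [-3, 1, 3, 0, 11]
  [14, 11, 14, 11, 0]
D(3):
  [0, 4, 6, 8, 14]
  [3, 0, 3, 11, 11]
  [6, 5, 0, 14, 9]
  [-3, 1, 3, 0, 11]
  [14, 11, 14, 11, 0]
D(4):
  [0, 4, 6, 8, 14]
  [3, 0, 3, 11, 11]
  [6, 5, 0, 14, 9]
  [-3, 1, 3, 0, 11]
  [8, 11, 14, 11, 0]
D(5):
  [0, 4, 6, 8, 14]
  [3, 0, 3, 11, 11]
  [6, 5, 0, 14, 9]
  [-3, 1, 3, 0, 11]
  [8, 11, 14, 11, 0]
Answer: A*[4][5] = 11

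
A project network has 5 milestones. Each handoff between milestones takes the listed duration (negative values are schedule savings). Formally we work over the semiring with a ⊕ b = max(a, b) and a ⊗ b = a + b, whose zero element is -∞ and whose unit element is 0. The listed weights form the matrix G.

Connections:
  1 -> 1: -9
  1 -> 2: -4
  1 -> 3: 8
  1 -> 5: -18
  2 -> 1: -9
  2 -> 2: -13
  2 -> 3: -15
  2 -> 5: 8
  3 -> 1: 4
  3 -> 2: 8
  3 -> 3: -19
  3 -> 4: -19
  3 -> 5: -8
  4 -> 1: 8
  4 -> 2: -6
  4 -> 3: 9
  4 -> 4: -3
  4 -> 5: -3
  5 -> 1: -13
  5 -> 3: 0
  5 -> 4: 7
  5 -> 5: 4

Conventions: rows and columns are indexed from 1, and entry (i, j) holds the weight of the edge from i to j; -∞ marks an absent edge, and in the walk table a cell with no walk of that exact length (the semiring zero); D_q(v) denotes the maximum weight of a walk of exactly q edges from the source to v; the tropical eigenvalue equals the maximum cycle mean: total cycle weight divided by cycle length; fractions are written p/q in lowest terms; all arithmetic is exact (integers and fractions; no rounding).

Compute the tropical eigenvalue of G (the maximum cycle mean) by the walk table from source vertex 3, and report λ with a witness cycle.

q=0: [-∞, -∞, 0, -∞, -∞]
q=1: [4, 8, -19, -19, -8]
q=2: [-1, 0, 12, -1, 16]
q=3: [16, 20, 16, 23, 20]
q=4: [31, 24, 32, 27, 28]
q=5: [36, 40, 39, 35, 32]
Optimal cycle mean attained by: cycle 2->5->4->3->2, total 8 + 7 + 9 + 8, length 4.
Answer: λ = 8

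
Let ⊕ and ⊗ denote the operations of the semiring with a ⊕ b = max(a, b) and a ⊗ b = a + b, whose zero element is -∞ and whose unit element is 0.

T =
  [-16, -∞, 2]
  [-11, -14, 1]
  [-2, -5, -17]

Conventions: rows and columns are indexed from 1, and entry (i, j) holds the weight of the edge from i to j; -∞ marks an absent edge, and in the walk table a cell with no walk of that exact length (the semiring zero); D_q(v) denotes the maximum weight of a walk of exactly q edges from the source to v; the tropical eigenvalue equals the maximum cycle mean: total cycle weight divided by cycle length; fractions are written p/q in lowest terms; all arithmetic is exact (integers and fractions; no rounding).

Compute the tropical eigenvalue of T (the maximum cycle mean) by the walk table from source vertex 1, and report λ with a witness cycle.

q=0: [0, -∞, -∞]
q=1: [-16, -∞, 2]
q=2: [0, -3, -14]
q=3: [-14, -17, 2]
Optimal cycle mean attained by: cycle 1->3->1, total 2 + (-2), length 2.
Answer: λ = 0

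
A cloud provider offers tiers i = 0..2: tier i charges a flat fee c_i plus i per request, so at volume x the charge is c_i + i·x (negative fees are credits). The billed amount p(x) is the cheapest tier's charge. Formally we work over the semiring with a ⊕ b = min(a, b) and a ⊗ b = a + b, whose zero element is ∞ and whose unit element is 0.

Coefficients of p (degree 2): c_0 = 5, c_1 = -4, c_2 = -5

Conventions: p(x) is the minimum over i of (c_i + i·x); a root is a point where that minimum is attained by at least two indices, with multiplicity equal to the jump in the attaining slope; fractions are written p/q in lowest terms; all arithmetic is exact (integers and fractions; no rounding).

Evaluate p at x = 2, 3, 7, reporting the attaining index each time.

p(2) = min(5+0·2=5, -4+1·2=-2, -5+2·2=-1) = -2 (attained by i=1)
p(3) = min(5+0·3=5, -4+1·3=-1, -5+2·3=1) = -1 (attained by i=1)
p(7) = min(5+0·7=5, -4+1·7=3, -5+2·7=9) = 3 (attained by i=1)
Answer: p(2) = -2; p(3) = -1; p(7) = 3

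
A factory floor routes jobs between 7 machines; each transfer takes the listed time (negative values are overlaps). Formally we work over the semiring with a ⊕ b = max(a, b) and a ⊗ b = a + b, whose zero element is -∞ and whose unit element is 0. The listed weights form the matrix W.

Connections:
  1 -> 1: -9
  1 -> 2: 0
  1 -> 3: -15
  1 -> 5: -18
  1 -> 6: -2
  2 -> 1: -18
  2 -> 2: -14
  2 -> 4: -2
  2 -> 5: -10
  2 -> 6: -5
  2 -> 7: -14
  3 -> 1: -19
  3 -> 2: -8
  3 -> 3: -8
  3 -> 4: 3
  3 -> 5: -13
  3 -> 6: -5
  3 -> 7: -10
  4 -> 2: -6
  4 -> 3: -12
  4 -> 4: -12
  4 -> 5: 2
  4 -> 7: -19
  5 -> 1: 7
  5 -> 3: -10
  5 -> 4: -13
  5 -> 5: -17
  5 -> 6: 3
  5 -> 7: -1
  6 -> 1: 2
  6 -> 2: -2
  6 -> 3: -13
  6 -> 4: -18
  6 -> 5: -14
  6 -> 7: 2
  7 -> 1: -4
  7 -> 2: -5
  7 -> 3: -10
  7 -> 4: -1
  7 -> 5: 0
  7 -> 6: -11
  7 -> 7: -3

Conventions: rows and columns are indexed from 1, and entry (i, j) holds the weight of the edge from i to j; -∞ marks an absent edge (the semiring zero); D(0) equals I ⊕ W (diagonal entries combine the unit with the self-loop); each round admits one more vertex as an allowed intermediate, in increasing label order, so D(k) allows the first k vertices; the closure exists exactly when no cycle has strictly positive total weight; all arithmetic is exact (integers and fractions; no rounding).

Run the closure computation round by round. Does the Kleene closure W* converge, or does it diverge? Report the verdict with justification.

D(0):
  [0, 0, -15, -∞, -18, -2, -∞]
  [-18, 0, -∞, -2, -10, -5, -14]
  [-19, -8, 0, 3, -13, -5, -10]
  [-∞, -6, -12, 0, 2, -∞, -19]
  [7, -∞, -10, -13, 0, 3, -1]
  [2, -2, -13, -18, -14, 0, 2]
  [-4, -5, -10, -1, 0, -11, 0]
D(1):
  [0, 0, -15, -∞, -18, -2, -∞]
  [-18, 0, -33, -2, -10, -5, -14]
  [-19, -8, 0, 3, -13, -5, -10]
  [-∞, -6, -12, 0, 2, -∞, -19]
  [7, 7, -8, -13, 0, 5, -1]
  [2, 2, -13, -18, -14, 0, 2]
  [-4, -4, -10, -1, 0, -6, 0]
D(2):
  [0, 0, -15, -2, -10, -2, -14]
  [-18, 0, -33, -2, -10, -5, -14]
  [-19, -8, 0, 3, -13, -5, -10]
  [-24, -6, -12, 0, 2, -11, -19]
  [7, 7, -8, 5, 0, 5, -1]
  [2, 2, -13, 0, -8, 0, 2]
  [-4, -4, -10, -1, 0, -6, 0]
D(3):
  [0, 0, -15, -2, -10, -2, -14]
  [-18, 0, -33, -2, -10, -5, -14]
  [-19, -8, 0, 3, -13, -5, -10]
  [-24, -6, -12, 0, 2, -11, -19]
  [7, 7, -8, 5, 0, 5, -1]
  [2, 2, -13, 0, -8, 0, 2]
  [-4, -4, -10, -1, 0, -6, 0]
Detection: at round 4, diagonal entry (5, 5) turns strictly positive.
Key observation: the cycle 5->1->2->4->5 has total weight 7 + 0 + (-2) + 2, which is strictly positive.
Answer: DIVERGES — positive cycle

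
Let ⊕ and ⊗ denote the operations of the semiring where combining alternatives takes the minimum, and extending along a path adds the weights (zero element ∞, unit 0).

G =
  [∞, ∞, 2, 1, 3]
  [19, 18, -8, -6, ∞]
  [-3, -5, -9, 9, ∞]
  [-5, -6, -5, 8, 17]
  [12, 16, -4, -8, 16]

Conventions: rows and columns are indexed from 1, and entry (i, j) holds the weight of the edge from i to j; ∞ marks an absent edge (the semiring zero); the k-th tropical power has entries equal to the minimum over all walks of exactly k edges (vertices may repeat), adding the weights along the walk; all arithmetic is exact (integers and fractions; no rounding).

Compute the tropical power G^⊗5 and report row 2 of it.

G^⊗2:
  [-4, -5, -7, -5, 18]
  [-11, -13, -17, 1, 11]
  [-12, -14, -18, -11, 0]
  [-8, -10, -14, -12, -2]
  [-13, -14, -13, 0, 9]
G^⊗3:
  [-10, -12, -16, -11, -1]
  [-20, -22, -26, -19, -8]
  [-21, -23, -27, -20, -9]
  [-17, -19, -23, -16, -5]
  [-16, -18, -22, -20, -10]
G^⊗4:
  [-19, -21, -25, -18, -7]
  [-29, -31, -35, -28, -17]
  [-30, -32, -36, -29, -18]
  [-26, -28, -32, -25, -14]
  [-25, -27, -31, -24, -13]
G^⊗5:
  [-28, -30, -34, -27, -16]
  [-38, -40, -44, -37, -26]
  [-39, -41, -45, -38, -27]
  [-35, -37, -41, -34, -23]
  [-34, -36, -40, -33, -22]
Answer: row 2 of G^⊗5 = [-38, -40, -44, -37, -26]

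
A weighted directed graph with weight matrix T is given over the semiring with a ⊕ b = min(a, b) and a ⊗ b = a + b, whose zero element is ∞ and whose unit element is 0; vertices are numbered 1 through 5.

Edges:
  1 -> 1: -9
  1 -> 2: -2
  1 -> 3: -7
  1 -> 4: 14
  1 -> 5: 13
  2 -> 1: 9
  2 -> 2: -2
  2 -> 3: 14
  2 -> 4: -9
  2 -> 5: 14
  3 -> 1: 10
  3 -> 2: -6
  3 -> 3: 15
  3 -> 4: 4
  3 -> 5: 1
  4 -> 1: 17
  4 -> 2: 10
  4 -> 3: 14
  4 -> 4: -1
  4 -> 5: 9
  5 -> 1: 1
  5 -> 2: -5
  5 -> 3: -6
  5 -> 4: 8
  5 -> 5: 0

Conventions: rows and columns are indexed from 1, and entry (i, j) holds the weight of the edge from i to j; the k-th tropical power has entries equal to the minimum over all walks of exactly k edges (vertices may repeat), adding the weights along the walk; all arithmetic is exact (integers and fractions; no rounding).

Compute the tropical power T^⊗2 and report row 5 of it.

T^⊗2:
  [-18, -13, -16, -11, -6]
  [0, -4, 2, -11, 0]
  [1, -8, -5, -15, 1]
  [8, 4, 3, -2, 8]
  [-8, -12, -6, -14, -5]
Answer: row 5 of T^⊗2 = [-8, -12, -6, -14, -5]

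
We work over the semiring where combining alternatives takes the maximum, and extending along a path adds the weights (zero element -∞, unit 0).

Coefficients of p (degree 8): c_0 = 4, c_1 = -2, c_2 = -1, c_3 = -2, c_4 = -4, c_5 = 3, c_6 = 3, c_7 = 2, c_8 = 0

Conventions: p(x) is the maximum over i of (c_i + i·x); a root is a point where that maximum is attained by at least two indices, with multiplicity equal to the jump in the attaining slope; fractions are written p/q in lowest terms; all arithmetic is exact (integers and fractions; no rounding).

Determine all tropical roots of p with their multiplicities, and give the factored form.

hull edge (i=0, c=4) to (i=6, c=3): slope -1/6, span 6
hull edge (i=6, c=3) to (i=7, c=2): slope -1, span 1
hull edge (i=7, c=2) to (i=8, c=0): slope -2, span 1
Factored form: p(x) = 0 ⊗ (x ⊕ 1/6) ⊗ (x ⊕ 1/6) ⊗ (x ⊕ 1/6) ⊗ (x ⊕ 1/6) ⊗ (x ⊕ 1/6) ⊗ (x ⊕ 1/6) ⊗ (x ⊕ 1) ⊗ (x ⊕ 2)
Answer: roots = 1/6 (mult 6), 1 (mult 1), 2 (mult 1)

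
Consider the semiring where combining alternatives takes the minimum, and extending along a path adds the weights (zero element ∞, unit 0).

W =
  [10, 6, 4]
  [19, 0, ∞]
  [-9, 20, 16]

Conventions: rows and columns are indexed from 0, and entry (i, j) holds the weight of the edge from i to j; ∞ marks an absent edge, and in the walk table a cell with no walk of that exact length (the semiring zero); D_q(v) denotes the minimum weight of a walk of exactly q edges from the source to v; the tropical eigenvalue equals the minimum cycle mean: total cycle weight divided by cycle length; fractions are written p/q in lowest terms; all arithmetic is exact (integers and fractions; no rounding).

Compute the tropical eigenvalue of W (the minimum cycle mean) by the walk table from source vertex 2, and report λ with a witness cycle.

q=0: [∞, ∞, 0]
q=1: [-9, 20, 16]
q=2: [1, -3, -5]
q=3: [-14, -3, 5]
Optimal cycle mean attained by: cycle 0->2->0, total 4 + (-9), length 2.
Answer: λ = -5/2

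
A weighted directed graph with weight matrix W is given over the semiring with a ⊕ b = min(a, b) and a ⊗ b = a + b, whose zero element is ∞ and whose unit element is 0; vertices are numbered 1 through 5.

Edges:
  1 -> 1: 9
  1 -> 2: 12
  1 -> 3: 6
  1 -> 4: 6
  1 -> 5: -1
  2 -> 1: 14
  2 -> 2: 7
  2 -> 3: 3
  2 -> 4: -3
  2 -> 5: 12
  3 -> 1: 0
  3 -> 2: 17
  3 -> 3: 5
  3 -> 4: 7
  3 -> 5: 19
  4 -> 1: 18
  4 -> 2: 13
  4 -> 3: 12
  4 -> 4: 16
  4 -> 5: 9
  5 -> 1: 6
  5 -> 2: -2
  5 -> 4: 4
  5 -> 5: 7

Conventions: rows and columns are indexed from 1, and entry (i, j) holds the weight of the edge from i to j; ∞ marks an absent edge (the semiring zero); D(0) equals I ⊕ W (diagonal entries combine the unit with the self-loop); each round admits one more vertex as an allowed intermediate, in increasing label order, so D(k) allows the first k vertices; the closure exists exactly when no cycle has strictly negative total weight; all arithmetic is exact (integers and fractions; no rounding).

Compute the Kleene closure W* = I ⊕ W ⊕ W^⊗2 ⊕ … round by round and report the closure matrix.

D(0):
  [0, 12, 6, 6, -1]
  [14, 0, 3, -3, 12]
  [0, 17, 0, 7, 19]
  [18, 13, 12, 0, 9]
  [6, -2, ∞, 4, 0]
D(1):
  [0, 12, 6, 6, -1]
  [14, 0, 3, -3, 12]
  [0, 12, 0, 6, -1]
  [18, 13, 12, 0, 9]
  [6, -2, 12, 4, 0]
D(2):
  [0, 12, 6, 6, -1]
  [14, 0, 3, -3, 12]
  [0, 12, 0, 6, -1]
  [18, 13, 12, 0, 9]
  [6, -2, 1, -5, 0]
D(3):
  [0, 12, 6, 6, -1]
  [3, 0, 3, -3, 2]
  [0, 12, 0, 6, -1]
  [12, 13, 12, 0, 9]
  [1, -2, 1, -5, 0]
D(4):
  [0, 12, 6, 6, -1]
  [3, 0, 3, -3, 2]
  [0, 12, 0, 6, -1]
  [12, 13, 12, 0, 9]
  [1, -2, 1, -5, 0]
D(5):
  [0, -3, 0, -6, -1]
  [3, 0, 3, -3, 2]
  [0, -3, 0, -6, -1]
  [10, 7, 10, 0, 9]
  [1, -2, 1, -5, 0]
Answer: W* = [[0, -3, 0, -6, -1], [3, 0, 3, -3, 2], [0, -3, 0, -6, -1], [10, 7, 10, 0, 9], [1, -2, 1, -5, 0]]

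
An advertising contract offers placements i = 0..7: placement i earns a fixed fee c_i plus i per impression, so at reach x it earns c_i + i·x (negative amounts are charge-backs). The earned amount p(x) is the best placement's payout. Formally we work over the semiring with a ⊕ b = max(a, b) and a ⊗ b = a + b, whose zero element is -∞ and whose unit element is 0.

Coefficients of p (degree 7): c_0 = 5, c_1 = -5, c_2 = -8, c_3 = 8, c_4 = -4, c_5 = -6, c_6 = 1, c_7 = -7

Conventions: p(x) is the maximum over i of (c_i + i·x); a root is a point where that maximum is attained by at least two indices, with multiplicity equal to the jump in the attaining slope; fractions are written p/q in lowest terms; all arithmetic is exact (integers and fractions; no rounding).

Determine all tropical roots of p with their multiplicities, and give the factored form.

hull edge (i=0, c=5) to (i=3, c=8): slope 1, span 3
hull edge (i=3, c=8) to (i=6, c=1): slope -7/3, span 3
hull edge (i=6, c=1) to (i=7, c=-7): slope -8, span 1
Factored form: p(x) = -7 ⊗ (x ⊕ (-1)) ⊗ (x ⊕ (-1)) ⊗ (x ⊕ (-1)) ⊗ (x ⊕ 7/3) ⊗ (x ⊕ 7/3) ⊗ (x ⊕ 7/3) ⊗ (x ⊕ 8)
Answer: roots = -1 (mult 3), 7/3 (mult 3), 8 (mult 1)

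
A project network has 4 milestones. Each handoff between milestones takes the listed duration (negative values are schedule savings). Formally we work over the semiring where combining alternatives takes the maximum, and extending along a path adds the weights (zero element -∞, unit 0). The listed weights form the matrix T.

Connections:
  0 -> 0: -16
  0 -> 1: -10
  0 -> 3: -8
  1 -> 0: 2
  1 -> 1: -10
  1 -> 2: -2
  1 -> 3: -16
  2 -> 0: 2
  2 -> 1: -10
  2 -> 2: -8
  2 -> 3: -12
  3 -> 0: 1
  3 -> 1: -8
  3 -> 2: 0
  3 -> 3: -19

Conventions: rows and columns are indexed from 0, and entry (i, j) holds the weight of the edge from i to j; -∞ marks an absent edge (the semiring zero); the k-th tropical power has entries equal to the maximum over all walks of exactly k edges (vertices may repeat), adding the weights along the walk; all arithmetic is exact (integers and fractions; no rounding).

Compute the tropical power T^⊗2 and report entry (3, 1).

T^⊗2:
  [-7, -16, -8, -24]
  [0, -8, -10, -6]
  [-6, -8, -12, -6]
  [2, -9, -8, -7]
Key observation: the optimum is the walk 3->0->1, with weight 1 + (-10) = -9.
Optimal value attained by: walk 3->0->1.
Answer: (T^⊗2)[3][1] = -9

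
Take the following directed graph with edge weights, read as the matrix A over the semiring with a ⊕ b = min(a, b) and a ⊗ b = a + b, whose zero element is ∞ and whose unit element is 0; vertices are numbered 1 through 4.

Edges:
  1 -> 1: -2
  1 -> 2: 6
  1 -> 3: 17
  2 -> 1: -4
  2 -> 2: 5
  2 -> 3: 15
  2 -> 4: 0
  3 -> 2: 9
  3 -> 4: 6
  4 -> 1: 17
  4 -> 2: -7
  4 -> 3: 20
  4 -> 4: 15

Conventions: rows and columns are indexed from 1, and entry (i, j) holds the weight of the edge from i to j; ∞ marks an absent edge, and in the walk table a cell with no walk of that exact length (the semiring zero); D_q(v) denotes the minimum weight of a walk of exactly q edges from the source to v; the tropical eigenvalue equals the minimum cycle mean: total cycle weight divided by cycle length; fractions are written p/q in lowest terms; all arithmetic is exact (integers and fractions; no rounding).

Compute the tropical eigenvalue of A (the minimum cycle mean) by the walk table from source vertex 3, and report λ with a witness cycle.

q=0: [∞, ∞, 0, ∞]
q=1: [∞, 9, ∞, 6]
q=2: [5, -1, 24, 9]
q=3: [-5, 2, 14, -1]
q=4: [-7, -8, 12, 2]
Optimal cycle mean attained by: cycle 2->4->2, total 0 + (-7), length 2.
Answer: λ = -7/2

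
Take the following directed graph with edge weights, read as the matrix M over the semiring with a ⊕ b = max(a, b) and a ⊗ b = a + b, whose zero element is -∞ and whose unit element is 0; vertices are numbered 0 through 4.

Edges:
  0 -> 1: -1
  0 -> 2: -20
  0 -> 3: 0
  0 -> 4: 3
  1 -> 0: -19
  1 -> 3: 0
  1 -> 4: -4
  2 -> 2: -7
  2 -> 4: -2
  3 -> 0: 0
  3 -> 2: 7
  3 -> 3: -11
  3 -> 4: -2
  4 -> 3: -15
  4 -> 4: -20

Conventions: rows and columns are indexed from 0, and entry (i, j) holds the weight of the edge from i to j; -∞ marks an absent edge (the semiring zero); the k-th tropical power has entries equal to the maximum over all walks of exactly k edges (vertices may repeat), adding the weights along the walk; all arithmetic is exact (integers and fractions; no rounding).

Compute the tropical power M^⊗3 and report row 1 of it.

M^⊗2:
  [0, -∞, 7, -1, -2]
  [0, -20, 7, -11, -2]
  [-∞, -∞, -14, -17, -9]
  [-11, -1, 0, 0, 5]
  [-15, -∞, -8, -26, -17]
M^⊗3:
  [-1, -1, 6, 0, 5]
  [-11, -1, 0, 0, 5]
  [-17, -∞, -10, -24, -16]
  [0, -12, 7, -1, -2]
  [-26, -16, -15, -15, -10]
Answer: row 1 of M^⊗3 = [-11, -1, 0, 0, 5]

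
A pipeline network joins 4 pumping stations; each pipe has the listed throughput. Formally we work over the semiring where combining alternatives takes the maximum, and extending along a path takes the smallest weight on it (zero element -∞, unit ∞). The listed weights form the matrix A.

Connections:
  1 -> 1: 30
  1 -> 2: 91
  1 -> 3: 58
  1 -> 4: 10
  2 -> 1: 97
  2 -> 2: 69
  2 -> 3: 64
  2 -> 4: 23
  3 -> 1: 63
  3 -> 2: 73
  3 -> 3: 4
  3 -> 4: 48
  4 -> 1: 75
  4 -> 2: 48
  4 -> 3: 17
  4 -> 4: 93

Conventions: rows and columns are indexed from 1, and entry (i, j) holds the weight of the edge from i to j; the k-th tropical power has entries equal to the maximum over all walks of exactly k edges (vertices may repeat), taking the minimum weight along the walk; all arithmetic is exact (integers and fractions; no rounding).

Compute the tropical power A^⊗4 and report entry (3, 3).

A^⊗2:
  [91, 69, 64, 48]
  [69, 91, 64, 48]
  [73, 69, 64, 48]
  [75, 75, 58, 93]
A^⊗3:
  [69, 91, 64, 48]
  [91, 69, 64, 48]
  [69, 73, 64, 48]
  [75, 75, 64, 93]
A^⊗4:
  [91, 69, 64, 48]
  [69, 91, 64, 48]
  [73, 69, 64, 48]
  [75, 75, 64, 93]
Key observation: the optimum is the walk 3->2->1->2->3, with weight 73 min 97 min 91 min 64 = 64.
Optimal value attained by: walk 3->2->1->2->3.
Answer: (A^⊗4)[3][3] = 64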